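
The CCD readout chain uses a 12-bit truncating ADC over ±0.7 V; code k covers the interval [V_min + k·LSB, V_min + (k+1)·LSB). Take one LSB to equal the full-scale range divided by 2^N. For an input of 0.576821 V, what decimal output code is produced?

3735

The full-scale span is 0.7 − (-0.7) = 1.4 V. LSB = 1.4 V / 2^12 ≈ 341.8 µV.
(V_in − V_min) × 2^12/range = (0.576821 − (-0.7)) × 4096/1.4 = 3735.613.
Floor → code = 3735.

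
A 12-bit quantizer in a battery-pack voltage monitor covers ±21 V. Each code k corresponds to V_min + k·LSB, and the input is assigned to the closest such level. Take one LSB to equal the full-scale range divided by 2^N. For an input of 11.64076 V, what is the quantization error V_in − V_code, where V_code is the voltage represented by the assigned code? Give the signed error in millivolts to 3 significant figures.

Full-scale range = 21 V − (-21 V) = 42 V. LSB = 42 V / 2^12 ≈ 10.25 mV.
(V_in − V_min)/LSB = (11.64076 − (-21)) × 4096/42 = 3183.2513 → nearest code k = 3183.
V_code = -21 + (3183/4096) × 42 = 11.63818359 V.
e = 11.64076 − (11.63818359) = +2.58 mV.

+2.58 mV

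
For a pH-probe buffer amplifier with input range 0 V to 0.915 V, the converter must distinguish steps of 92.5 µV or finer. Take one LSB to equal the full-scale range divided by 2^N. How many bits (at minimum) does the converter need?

V_FS = 0.915 V.
Required number of levels: 0.915/92.5 µV = 9891.9; smallest N with 2^N ≥ that is 14.

14 bits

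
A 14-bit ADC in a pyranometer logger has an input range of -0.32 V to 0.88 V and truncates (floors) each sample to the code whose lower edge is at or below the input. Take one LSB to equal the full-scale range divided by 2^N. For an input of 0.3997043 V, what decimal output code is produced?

9826

Range = 0.88 − (-0.32) = 1.2 V. LSB = 1.2 V / 2^14 ≈ 73.24 µV.
(V_in − V_min) × 2^14/range = (0.3997043 − (-0.32)) × 16384/1.2 = 9826.363.
Floor → code = 9826.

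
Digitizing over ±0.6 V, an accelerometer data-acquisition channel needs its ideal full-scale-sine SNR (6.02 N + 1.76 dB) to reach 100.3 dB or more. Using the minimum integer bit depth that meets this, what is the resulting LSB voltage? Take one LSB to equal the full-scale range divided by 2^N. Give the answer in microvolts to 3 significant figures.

9.16 µV

Full-scale range = 0.6 V − (-0.6 V) = 1.2 V.
Solving 6.02 N ≥ 100.3 − 1.76: N ≥ 16.369. Round up → N = 17.
Step size = 1.2/131072 V = 9.16 µV.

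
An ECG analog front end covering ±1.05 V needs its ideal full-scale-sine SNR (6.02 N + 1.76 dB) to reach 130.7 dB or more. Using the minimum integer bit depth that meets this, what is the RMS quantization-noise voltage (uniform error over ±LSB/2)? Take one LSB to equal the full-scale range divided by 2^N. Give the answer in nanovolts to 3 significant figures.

145 nV

Full-scale range = 1.05 V − (-1.05 V) = 2.1 V.
Solving 6.02 N ≥ 130.7 − 1.76: N ≥ 21.419. Round up → N = 22.
Step size = 2.1/4194304 V = 0.50068 µV.
σ_q = LSB/√12 = 0.50068 µV/3.4641 = 145 nV.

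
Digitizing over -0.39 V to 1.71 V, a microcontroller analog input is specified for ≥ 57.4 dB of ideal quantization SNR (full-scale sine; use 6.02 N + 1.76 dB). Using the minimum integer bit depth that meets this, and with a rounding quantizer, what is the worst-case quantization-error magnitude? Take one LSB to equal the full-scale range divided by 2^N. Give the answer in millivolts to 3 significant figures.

Full-scale range = 1.71 V − (-0.39 V) = 2.1 V.
N ≥ (57.4 − 1.76)/6.02 = 9.243 → N_min = 10.
LSB = 2.1 V ÷ 2^10 = 2.1/1024 V = 2.0508 mV.
Max error for round-to-nearest is LSB/2 = 1.03 mV.

1.03 mV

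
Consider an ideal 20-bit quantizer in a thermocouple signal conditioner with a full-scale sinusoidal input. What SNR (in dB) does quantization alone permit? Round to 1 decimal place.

6.02(20) + 1.76 = 120.40 + 1.76 = 122.16 dB.

122.2 dB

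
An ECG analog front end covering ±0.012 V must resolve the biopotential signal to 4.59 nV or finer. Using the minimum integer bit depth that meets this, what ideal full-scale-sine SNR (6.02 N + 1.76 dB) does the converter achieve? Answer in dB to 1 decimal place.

140.2 dB

Full-scale range = 0.012 V − (-0.012 V) = 0.024 V.
0.024 V / 4.59 nV = 5.229e6. Since 2^22 = 4194304 and 2^23 = 8388608, N = 23.
SNR = 6.02 × 23 + 1.76 = 140.22 dB.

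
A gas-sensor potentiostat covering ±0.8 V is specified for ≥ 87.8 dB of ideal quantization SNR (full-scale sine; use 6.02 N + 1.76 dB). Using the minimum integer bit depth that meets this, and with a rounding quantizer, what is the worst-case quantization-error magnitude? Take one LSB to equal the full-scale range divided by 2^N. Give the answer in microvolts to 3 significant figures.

The full-scale span is 0.8 − (-0.8) = 1.6 V.
Required N = ⌈(87.8 − 1.76)/6.02⌉ = ⌈14.292⌉ = 15.
One LSB is 1.6 V / 32768 = 48.828 µV.
Max error for round-to-nearest is LSB/2 = 24.4 µV.

24.4 µV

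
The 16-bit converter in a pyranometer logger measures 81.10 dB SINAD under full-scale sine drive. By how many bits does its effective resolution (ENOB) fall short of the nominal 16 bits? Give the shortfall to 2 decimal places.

2.82 bits

Effective bits = (81.10 − 1.76)/6.02 = 13.1794.
Shortfall = 16 − 13.1794 = 2.8206 bits.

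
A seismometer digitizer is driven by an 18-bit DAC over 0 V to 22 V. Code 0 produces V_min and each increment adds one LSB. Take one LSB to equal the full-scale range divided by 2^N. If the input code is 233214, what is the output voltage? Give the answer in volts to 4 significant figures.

19.57 V

Range is 22 V. LSB = 22 V / 2^18.
V_out = V_min + code × LSB = 0 V + 233214 × 22 V / 262144
      = 0 V + 19.5721 V = 19.5721 V.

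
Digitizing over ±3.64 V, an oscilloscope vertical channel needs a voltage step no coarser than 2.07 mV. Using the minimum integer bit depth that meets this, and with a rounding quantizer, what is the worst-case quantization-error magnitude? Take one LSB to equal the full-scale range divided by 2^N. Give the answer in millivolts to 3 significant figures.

Full-scale range = 3.64 V − (-3.64 V) = 7.28 V.
7.28 V / 2.07 mV = 3517. Since 2^11 = 2048 and 2^12 = 4096, N = 12.
LSB = 7.28 V / 2^12 = 1.7773 mV.
Max error for round-to-nearest is LSB/2 = 0.889 mV.

0.889 mV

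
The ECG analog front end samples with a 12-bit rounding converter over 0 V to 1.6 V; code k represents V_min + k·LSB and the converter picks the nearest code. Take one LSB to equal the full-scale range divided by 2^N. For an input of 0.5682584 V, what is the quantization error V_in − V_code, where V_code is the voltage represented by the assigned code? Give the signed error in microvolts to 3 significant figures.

−101 µV

V_FS = 1.6 V. LSB = 1.6 V / 2^12 ≈ 390.6 µV.
(V_in − V_min)/LSB = (0.5682584 − (0)) × 4096/1.6 = 1454.7415 → nearest code k = 1455.
V_code = V_min + k × range/2^12 = 0 + 1455 × 1.6/4096 = 0.5683593750 V.
V_in − V_code = 0.5682584 − (0.5683593750) = −101 µV.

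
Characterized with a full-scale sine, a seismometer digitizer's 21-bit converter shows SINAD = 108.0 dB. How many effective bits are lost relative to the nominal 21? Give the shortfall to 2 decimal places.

3.35 bits

Effective bits = (108.0 − 1.76)/6.02 = 17.6478.
21 − 17.6478 = 3.35 bits below nominal.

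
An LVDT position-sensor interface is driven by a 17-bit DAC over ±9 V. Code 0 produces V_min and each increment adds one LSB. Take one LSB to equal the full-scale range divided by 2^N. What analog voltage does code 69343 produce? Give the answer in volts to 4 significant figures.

0.5228 V

Span: 9 V − (-9 V) = 18 V. LSB = 18 V / 2^17.
Output = V_min + (69343/131072) × range = -9 + 0.529045 × 18 V
      = -9 V + 9.52281 V = 0.522812 V.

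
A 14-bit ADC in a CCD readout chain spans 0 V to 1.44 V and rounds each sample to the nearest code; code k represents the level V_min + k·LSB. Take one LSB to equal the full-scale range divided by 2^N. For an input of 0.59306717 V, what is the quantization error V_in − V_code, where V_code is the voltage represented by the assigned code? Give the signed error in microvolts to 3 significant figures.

Range is 1.44 V. LSB = 1.44 V / 2^14 ≈ 87.89 µV.
Position in LSBs: (0.59306717 − (0)) × 16384/1.44 = 6747.7865; rounding gives k = 6748.
V_code = 0 + (6748/16384) × 1.44 = 0.59308593750 V.
Error = V_in − V_code = 0.59306717 − (0.59308593750) = −18.8 µV.

−18.8 µV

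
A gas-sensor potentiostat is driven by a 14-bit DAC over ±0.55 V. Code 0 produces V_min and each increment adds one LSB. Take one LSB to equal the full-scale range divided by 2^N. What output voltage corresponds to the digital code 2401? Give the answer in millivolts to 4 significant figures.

-388.8 mV

Full-scale range = 0.55 V − (-0.55 V) = 1.1 V. LSB = 1.1 V / 2^14.
V_out = V_min + code × LSB = -0.55 V + 2401 × 1.1 V / 16384
      = -0.55 + 0.161200 = -0.388800 V.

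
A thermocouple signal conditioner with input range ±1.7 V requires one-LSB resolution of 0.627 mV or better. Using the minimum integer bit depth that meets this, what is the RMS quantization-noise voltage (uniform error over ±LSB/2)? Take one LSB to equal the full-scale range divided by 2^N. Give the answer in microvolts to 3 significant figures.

120 µV

Full-scale range = 1.7 V − (-1.7 V) = 3.4 V.
Required number of levels: 3.4/0.627 mV = 5422.6; smallest N with 2^N ≥ that is 13.
Step size = 3.4/8192 V = 415.04 µV.
V_rms = LSB/√12 = 120 µV.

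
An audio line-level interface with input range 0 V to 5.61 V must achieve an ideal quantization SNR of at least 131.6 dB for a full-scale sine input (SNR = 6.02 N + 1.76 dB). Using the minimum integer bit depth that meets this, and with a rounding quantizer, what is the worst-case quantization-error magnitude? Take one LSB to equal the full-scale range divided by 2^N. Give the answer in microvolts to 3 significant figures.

0.669 µV

Full-scale range = 5.61 V.
Solving 6.02 N ≥ 131.6 − 1.76: N ≥ 21.568. Round up → N = 22.
LSB = 5.61 V ÷ 2^22 = 5.61/4194304 V = 1.3375 µV.
Half an LSB is 0.669 µV.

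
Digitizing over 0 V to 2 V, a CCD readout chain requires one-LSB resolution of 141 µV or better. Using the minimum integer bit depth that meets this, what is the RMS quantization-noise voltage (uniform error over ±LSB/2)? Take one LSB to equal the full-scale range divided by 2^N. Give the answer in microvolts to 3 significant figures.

35.2 µV

V_FS = 2 V.
Required number of levels: 2/141 µV = 14184; smallest N with 2^N ≥ that is 14.
One LSB is 2 V / 16384 = 122.07 µV.
σ_q = LSB/√12 = 122.07 µV/3.4641 = 35.2 µV.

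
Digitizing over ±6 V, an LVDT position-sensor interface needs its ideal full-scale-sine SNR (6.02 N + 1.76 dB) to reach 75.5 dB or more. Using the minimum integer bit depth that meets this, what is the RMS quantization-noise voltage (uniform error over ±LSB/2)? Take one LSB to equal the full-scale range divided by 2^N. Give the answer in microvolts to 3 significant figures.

Range = 6 − (-6) = 12 V.
N ≥ (75.5 − 1.76)/6.02 = 12.249 → N_min = 13.
LSB = 12 V / 2^13 = 1.4648 mV.
σ_q = LSB/√12 = 1.4648 mV/3.4641 = 423 µV.

423 µV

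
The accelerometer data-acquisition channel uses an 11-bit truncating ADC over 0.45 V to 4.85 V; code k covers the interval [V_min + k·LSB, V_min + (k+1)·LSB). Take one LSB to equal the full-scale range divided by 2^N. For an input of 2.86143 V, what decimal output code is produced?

The full-scale span is 4.85 − (0.45) = 4.4 V. LSB = 4.4 V / 2^11 ≈ 2.148 mV.
code = ⌊(V_in − V_min)/LSB⌋ = ⌊(V_in − V_min) × 2^11 / range⌋
     = ⌊(2.86143 − (0.45)) × 2048 / 4.4⌋ = ⌊2.41143 × 2048/4.4⌋
     = ⌊1122.411⌋ = 1122.

1122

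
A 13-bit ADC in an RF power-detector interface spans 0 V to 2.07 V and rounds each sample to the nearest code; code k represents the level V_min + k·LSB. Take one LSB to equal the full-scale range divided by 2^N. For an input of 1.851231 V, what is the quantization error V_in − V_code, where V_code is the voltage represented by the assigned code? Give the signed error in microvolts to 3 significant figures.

Span = 2.07 V. LSB = 2.07 V / 2^13 ≈ 252.7 µV.
Position in LSBs: (1.851231 − (0)) × 8192/2.07 = 7326.2243; rounding gives k = 7326.
V_code = V_min + k × range/2^13 = 0 + 7326 × 2.07/8192 = 1.851174316 V.
e = 1.851231 − (1.851174316) = +56.7 µV.

+56.7 µV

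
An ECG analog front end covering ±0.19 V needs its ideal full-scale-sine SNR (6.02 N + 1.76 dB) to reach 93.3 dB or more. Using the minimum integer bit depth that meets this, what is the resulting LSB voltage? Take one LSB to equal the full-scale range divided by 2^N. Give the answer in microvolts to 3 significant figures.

Range = 0.19 − (-0.19) = 0.38 V.
Solving 6.02 N ≥ 93.3 − 1.76: N ≥ 15.206. Round up → N = 16.
One LSB is 0.38 V / 65536 = 5.80 µV.

5.80 µV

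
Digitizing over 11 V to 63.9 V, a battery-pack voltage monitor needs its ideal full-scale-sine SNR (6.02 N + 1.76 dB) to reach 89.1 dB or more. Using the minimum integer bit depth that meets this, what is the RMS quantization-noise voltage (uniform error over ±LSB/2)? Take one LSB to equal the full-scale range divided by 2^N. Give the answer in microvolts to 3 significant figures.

466 µV

The full-scale span is 63.9 − (11) = 52.9 V.
Required N = ⌈(89.1 − 1.76)/6.02⌉ = ⌈14.508⌉ = 15.
One LSB is 52.9 V / 32768 = 1.6144 mV.
σ_q = LSB/√12 = 1.6144 mV/3.4641 = 466 µV.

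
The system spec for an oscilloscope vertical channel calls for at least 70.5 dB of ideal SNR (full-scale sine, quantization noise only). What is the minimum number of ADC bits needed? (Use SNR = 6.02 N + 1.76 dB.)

12 bits

N ≥ (70.5 − 1.76)/6.02 = 11.419 → N_min = 12.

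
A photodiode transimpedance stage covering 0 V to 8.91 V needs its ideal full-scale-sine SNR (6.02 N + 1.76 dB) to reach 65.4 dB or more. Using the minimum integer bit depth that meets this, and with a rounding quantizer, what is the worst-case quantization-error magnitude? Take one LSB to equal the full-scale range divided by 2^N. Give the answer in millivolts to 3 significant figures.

Range is 8.91 V.
Solving 6.02 N ≥ 65.4 − 1.76: N ≥ 10.571. Round up → N = 11.
LSB = 8.91 V ÷ 2^11 = 8.91/2048 V = 4.3506 mV.
Half an LSB is 2.18 mV.

2.18 mV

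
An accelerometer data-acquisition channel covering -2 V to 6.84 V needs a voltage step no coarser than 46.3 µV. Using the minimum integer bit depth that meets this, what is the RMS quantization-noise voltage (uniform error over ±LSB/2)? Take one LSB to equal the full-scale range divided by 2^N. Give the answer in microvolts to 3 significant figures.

The full-scale span is 6.84 − (-2) = 8.84 V.
8.84 V / 46.3 µV = 190900. Since 2^17 = 131072 and 2^18 = 262144, N = 18.
LSB = 8.84 V / 2^18 = 33.722 µV.
RMS noise = LSB/√12 = 9.73 µV.

9.73 µV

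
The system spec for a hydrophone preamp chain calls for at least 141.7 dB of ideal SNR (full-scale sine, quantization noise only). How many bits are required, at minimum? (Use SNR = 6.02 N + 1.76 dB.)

N ≥ (141.7 − 1.76)/6.02 = 23.246 → N_min = 24.

24 bits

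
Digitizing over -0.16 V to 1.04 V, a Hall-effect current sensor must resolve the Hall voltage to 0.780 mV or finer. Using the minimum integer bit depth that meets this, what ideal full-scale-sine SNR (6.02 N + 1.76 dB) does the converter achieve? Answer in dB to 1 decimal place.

68.0 dB

Range = 1.04 − (-0.16) = 1.2 V.
Required number of levels: 1.2/0.780 mV = 1538.5; smallest N with 2^N ≥ that is 11.
6.02(11) + 1.76 = 67.98 dB.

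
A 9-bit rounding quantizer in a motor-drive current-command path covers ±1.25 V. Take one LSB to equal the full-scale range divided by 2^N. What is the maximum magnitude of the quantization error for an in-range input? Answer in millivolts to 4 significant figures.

Range = 1.25 − (-1.25) = 2.5 V.
LSB = 2.5 V / 2^9 = 4.88281 mV.
Worst-case error for round-to-nearest is half an LSB: 2.441 mV.

2.441 mV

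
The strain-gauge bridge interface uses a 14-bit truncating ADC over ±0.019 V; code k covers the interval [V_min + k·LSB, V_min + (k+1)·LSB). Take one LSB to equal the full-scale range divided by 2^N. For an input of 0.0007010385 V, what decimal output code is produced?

8494

Span: 0.019 V − (-0.019 V) = 0.038 V. LSB = 0.038 V / 2^14 ≈ 2.319 µV.
(V_in − V_min) × 2^14/range = (0.0007010385 − (-0.019)) × 16384/0.038 = 8494.258.
Floor → code = 8494.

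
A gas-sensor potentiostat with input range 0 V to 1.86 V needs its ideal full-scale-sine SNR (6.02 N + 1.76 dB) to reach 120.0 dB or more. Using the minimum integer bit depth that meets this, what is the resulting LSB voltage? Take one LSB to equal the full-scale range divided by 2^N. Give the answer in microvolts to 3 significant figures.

1.77 µV

Span = 1.86 V.
6.02 N + 1.76 ≥ 120.0 gives N ≥ 19.641, so the minimum integer is 20.
Step size = 1.86/1048576 V = 1.77 µV.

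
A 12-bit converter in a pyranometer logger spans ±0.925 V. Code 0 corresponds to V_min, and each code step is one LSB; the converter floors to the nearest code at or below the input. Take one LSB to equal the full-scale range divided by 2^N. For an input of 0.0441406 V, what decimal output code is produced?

Span: 0.925 V − (-0.925 V) = 1.85 V. LSB = 1.85 V / 2^12 ≈ 451.7 µV.
(V_in − V_min) × 2^12/range = (0.0441406 − (-0.925)) × 4096/1.85 = 2145.730.
Floor → code = 2145.

2145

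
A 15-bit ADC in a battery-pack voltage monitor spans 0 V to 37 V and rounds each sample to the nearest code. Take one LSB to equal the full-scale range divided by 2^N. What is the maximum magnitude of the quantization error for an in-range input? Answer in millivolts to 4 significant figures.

0.5646 mV

Range is 37 V.
One LSB is 37 V / 32768 = 1.12915 mV.
A rounding quantizer has |error| ≤ LSB/2 = 0.5646 mV.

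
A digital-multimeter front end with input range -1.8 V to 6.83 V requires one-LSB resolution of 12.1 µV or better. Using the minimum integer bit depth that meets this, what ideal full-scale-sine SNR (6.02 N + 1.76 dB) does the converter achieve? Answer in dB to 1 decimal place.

122.2 dB

The full-scale span is 6.83 − (-1.8) = 8.63 V.
Need 2^N ≥ 8.63 V / 12.1 µV = 713200 → N_min = 20.
Ideal SNR at N = 20: 6.02·20 + 1.76 = 122.2 dB.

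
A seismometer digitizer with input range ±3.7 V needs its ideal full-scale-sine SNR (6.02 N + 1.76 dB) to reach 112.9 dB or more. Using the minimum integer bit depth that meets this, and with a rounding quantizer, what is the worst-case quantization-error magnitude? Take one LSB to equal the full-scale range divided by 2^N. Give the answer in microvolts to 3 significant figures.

Span: 3.7 V − (-3.7 V) = 7.4 V.
6.02 N + 1.76 ≥ 112.9 gives N ≥ 18.462, so the minimum integer is 19.
Step size = 7.4/524288 V = 14.114 µV.
Max error for round-to-nearest is LSB/2 = 7.06 µV.

7.06 µV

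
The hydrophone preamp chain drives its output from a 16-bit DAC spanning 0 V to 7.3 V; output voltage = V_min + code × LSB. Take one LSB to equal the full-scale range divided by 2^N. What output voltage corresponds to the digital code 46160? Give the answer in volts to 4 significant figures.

5.142 V

V_FS = 7.3 V. LSB = 7.3 V / 2^16.
V_out = 0 + 46160 × (7.3/65536) V
      = 0 V + 5.14172 V = 5.14172 V.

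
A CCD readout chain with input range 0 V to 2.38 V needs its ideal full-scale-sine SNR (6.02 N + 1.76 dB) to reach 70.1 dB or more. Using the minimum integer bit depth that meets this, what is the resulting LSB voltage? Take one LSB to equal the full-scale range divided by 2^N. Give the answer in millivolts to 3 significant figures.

0.581 mV

Span = 2.38 V.
N ≥ (70.1 − 1.76)/6.02 = 11.352 → N_min = 12.
LSB = 2.38 V ÷ 2^12 = 2.38/4096 V = 0.581 mV.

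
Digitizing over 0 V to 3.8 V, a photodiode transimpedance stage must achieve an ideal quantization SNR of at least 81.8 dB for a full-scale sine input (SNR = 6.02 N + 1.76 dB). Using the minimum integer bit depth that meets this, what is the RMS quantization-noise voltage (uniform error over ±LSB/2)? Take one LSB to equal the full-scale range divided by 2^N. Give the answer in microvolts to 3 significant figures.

67.0 µV

Range is 3.8 V.
Solving 6.02 N ≥ 81.8 − 1.76: N ≥ 13.296. Round up → N = 14.
LSB = 3.8 V ÷ 2^14 = 3.8/16384 V = 231.93 µV.
σ_q = LSB/√12 = 231.93 µV/3.4641 = 67.0 µV.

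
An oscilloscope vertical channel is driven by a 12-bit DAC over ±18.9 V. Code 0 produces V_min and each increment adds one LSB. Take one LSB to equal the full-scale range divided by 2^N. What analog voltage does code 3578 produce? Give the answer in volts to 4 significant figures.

14.12 V

Range = 18.9 − (-18.9) = 37.8 V. LSB = 37.8 V / 2^12.
V_out = V_min + code × LSB = -18.9 V + 3578 × 37.8 V / 4096
      = -18.9 V + 33.0196 V = 14.1196 V.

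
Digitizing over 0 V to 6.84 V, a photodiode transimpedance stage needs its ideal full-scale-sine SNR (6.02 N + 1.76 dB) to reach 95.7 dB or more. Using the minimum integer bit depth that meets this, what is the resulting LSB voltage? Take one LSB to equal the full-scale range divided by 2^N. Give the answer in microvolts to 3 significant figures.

Span = 6.84 V.
Solving 6.02 N ≥ 95.7 − 1.76: N ≥ 15.605. Round up → N = 16.
LSB = 6.84 V ÷ 2^16 = 6.84/65536 V = 104 µV.

104 µV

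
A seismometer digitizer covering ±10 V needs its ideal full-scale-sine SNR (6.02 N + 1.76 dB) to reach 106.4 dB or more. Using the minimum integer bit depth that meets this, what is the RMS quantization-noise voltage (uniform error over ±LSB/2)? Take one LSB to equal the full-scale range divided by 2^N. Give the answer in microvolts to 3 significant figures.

Full-scale range = 10 V − (-10 V) = 20 V.
Solving 6.02 N ≥ 106.4 − 1.76: N ≥ 17.382. Round up → N = 18.
LSB = 20 V ÷ 2^18 = 20/262144 V = 76.294 µV.
RMS noise = LSB/√12 = 22.0 µV.

22.0 µV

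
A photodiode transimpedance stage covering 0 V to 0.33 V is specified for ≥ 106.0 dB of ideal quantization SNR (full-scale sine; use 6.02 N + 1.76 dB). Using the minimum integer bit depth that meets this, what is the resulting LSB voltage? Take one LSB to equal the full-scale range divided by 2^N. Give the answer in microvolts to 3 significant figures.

Span = 0.33 V.
Solving 6.02 N ≥ 106.0 − 1.76: N ≥ 17.316. Round up → N = 18.
LSB = 0.33 V ÷ 2^18 = 0.33/262144 V = 1.26 µV.

1.26 µV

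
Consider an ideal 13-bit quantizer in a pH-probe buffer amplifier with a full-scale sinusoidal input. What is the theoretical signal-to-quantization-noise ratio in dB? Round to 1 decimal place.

Ideal quantization SNR: 6.02 × 13 + 1.76 dB = 80.0 dB.

80.0 dB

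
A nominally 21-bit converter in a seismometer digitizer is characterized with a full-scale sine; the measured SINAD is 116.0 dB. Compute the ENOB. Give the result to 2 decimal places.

(116.0 − 1.76) / 6.02 = 114.24/6.02 = 18.9767 effective bits.

18.98 bits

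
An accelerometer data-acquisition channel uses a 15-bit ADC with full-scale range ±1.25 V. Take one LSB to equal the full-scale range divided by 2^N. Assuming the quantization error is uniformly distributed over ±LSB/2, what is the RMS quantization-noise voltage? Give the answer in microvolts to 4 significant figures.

Span: 1.25 V − (-1.25 V) = 2.5 V.
One LSB is 2.5 V / 32768 = 76.2939 µV.
σ_q = LSB/√12 = 76.2939 µV/3.4641 = 22.02 µV.

22.02 µV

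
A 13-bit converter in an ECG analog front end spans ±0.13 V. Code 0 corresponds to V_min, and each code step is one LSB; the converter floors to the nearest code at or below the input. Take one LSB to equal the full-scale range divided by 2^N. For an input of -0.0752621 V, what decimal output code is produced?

Range = 0.13 − (-0.13) = 0.26 V. LSB = 0.26 V / 2^13 ≈ 31.74 µV.
(V_in − V_min) × 2^13/range = (-0.0752621 − (-0.13)) × 8192/0.26 = 1724.665.
Floor → code = 1724.

1724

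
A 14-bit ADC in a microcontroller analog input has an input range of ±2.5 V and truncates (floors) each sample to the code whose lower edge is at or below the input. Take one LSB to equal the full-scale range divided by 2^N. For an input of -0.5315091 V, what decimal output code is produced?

Full-scale range = 2.5 V − (-2.5 V) = 5 V. LSB = 5 V / 2^14 ≈ 305.2 µV.
(V_in − V_min) × 2^14/range = (-0.5315091 − (-2.5)) × 16384/5 = 6450.351.
Floor → code = 6450.

6450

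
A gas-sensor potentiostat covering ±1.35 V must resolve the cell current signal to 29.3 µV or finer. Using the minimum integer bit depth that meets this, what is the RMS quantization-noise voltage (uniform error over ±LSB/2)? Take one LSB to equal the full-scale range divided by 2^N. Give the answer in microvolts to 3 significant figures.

Full-scale range = 1.35 V − (-1.35 V) = 2.7 V.
Levels needed ≥ 2.7/29.3 µV = 92150. 2^17 = 131072 suffices, so N_min = 17.
LSB = 2.7 V / 2^17 = 20.599 µV.
RMS noise = LSB/√12 = 5.95 µV.

5.95 µV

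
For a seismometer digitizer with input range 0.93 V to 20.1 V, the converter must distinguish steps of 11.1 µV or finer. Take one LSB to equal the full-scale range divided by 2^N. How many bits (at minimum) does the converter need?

21 bits

The full-scale span is 20.1 − (0.93) = 19.17 V.
Levels needed ≥ 19.17/11.1 µV = 1.727e6. 2^21 = 2097152 suffices, so N_min = 21.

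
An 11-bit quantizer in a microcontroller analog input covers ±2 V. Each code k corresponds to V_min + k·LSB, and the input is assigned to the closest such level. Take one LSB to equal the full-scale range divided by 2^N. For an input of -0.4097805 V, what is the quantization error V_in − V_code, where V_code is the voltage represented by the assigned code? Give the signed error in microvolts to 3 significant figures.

Full-scale range = 2 V − (-2 V) = 4 V. LSB = 4 V / 2^11 ≈ 1.953 mV.
(-0.4097805 − (-2)) / LSB = 1.5902195 × 2048/4 = 814.1924. Nearest integer: k = 814.
Reconstructed level: -2 + 814 × 4/2048 V = -0.4101562500 V.
V_in − V_code = -0.4097805 − (-0.4101562500) = +376 µV.

+376 µV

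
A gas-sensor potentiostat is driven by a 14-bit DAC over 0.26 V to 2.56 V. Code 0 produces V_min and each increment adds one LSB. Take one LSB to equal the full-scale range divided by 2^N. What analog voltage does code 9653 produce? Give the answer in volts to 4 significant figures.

1.615 V

Full-scale range = 2.56 V − (0.26 V) = 2.3 V. LSB = 2.3 V / 2^14.
Output = V_min + (9653/16384) × range = 0.26 + 0.589172 × 2.3 V
      = 0.26 + 1.35510 = 1.61510 V.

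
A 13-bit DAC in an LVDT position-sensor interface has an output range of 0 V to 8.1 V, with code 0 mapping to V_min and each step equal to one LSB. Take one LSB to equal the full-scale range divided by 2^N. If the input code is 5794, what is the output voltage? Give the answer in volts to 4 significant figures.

V_FS = 8.1 V. LSB = 8.1 V / 2^13.
V_out = 0 + 5794 × (8.1/8192) V
      = 0 V + 5.72893 V = 5.72893 V.

5.729 V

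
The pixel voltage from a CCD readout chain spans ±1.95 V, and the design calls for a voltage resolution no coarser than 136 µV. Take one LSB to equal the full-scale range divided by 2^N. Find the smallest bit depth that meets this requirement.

15 bits

Range = 1.95 − (-1.95) = 3.9 V.
3.9 V / 136 µV = 28680. Since 2^14 = 16384 and 2^15 = 32768, N = 15.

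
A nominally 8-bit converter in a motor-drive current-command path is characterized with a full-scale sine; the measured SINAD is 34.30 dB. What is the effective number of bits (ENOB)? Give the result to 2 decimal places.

5.41 bits

Inverting SNR = 6.02 N + 1.76: N_eff = (34.30 − 1.76)/6.02 = 5.4053.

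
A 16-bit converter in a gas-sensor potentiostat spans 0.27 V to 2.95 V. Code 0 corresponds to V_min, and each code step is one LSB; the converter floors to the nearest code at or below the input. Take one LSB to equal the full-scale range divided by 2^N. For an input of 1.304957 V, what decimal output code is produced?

Full-scale range = 2.95 V − (0.27 V) = 2.68 V. LSB = 2.68 V / 2^16 ≈ 40.89 µV.
code = ⌊(V_in − V_min)/LSB⌋ = ⌊(V_in − V_min) × 2^16 / range⌋
     = ⌊(1.304957 − (0.27)) × 65536 / 2.68⌋ = ⌊1.034957 × 65536/2.68⌋
     = ⌊25308.560⌋ = 25308.

25308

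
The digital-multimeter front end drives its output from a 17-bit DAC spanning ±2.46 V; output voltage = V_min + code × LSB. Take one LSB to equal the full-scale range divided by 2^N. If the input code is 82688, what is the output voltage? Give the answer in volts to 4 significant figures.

Full-scale range = 2.46 V − (-2.46 V) = 4.92 V. LSB = 4.92 V / 2^17.
V_out = -2.46 + 82688 × (4.92/131072) V
      = -2.46 V + 3.10383 V = 0.643828 V.

0.6438 V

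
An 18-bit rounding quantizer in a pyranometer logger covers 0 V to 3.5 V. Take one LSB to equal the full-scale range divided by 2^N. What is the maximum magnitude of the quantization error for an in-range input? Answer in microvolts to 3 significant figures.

Range is 3.5 V.
LSB = 3.5 V ÷ 2^18 = 3.5/262144 V = 13.351 µV.
A rounding quantizer has |error| ≤ LSB/2 = 6.68 µV.

6.68 µV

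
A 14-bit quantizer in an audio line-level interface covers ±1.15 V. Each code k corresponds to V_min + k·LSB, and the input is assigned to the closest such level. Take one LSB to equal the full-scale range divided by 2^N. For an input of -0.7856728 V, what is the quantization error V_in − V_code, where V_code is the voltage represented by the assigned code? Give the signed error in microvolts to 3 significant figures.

+38.9 µV

Range = 1.15 − (-1.15) = 2.3 V. LSB = 2.3 V / 2^14 ≈ 140.4 µV.
(V_in − V_min)/LSB = (-0.7856728 − (-1.15)) × 16384/2.3 = 2595.2769 → nearest code k = 2595.
Reconstructed level: -1.15 + 2595 × 2.3/16384 V = -0.78571166992 V.
e = -0.7856728 − (-0.78571166992) = +38.9 µV.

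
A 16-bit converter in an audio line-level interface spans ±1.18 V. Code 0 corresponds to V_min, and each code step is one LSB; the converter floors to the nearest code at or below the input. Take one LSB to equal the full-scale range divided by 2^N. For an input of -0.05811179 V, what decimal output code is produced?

The full-scale span is 1.18 − (-1.18) = 2.36 V. LSB = 2.36 V / 2^16 ≈ 36.01 µV.
code = ⌊(V_in − V_min)/LSB⌋ = ⌊(V_in − V_min) × 2^16 / range⌋
     = ⌊(-0.05811179 − (-1.18)) × 65536 / 2.36⌋ = ⌊1.12188821 × 65536/2.36⌋
     = ⌊31154.265⌋ = 31154.

31154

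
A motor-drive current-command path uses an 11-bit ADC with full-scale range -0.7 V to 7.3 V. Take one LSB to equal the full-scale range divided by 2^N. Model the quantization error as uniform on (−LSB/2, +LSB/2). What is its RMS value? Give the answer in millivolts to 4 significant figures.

Full-scale range = 7.3 V − (-0.7 V) = 8 V.
One LSB is 8 V / 2048 = 3.90625 mV.
V_rms = LSB/√12 = 3.90625 mV / √12 = 1.128 mV.

1.128 mV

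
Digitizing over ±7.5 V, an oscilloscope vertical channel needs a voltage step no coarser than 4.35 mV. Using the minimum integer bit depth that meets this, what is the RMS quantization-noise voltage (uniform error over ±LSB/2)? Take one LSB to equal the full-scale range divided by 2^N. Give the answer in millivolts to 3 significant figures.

The full-scale span is 7.5 − (-7.5) = 15 V.
Required number of levels: 15/4.35 mV = 3448.3; smallest N with 2^N ≥ that is 12.
LSB = 15 V ÷ 2^12 = 15/4096 V = 3.6621 mV.
V_rms = LSB/√12 = 1.06 mV.

1.06 mV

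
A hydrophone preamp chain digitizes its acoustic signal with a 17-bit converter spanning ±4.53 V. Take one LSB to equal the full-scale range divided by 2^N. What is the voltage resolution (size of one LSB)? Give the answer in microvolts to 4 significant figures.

69.12 µV

Full-scale range = 4.53 V − (-4.53 V) = 9.06 V.
There are 2^17 = 131072 steps.
LSB = 9.06 V / 2^17 = 69.12 µV.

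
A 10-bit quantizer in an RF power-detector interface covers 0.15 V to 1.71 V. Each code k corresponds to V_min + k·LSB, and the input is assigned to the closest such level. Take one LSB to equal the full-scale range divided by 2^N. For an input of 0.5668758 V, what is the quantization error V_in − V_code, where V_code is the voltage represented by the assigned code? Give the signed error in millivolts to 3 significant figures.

Span: 1.71 V − (0.15 V) = 1.56 V. LSB = 1.56 V / 2^10 ≈ 1.523 mV.
(V_in − V_min)/LSB = (0.5668758 − (0.15)) × 1024/1.56 = 273.6416 → nearest code k = 274.
V_code = 0.15 + (274/1024) × 1.56 = 0.5674218750 V.
V_in − V_code = 0.5668758 − (0.5674218750) = −0.546 mV.

−0.546 mV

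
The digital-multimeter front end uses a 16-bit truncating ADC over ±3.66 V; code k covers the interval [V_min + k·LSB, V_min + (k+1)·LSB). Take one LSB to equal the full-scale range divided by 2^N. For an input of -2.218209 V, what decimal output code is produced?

12908

Full-scale range = 3.66 V − (-3.66 V) = 7.32 V. LSB = 7.32 V / 2^16 ≈ 111.7 µV.
V_in − V_min = -2.218209 − (-3.66) = 1.441791 V.
Divide by LSB: 1.441791 × 65536/7.32 = 12908.3627.
Truncating gives code 12908.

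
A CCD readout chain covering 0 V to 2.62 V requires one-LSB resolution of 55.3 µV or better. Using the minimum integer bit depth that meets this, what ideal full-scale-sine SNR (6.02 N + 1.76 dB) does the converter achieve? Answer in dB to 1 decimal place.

98.1 dB

Full-scale range = 2.62 V.
Required number of levels: 2.62/55.3 µV = 47378; smallest N with 2^N ≥ that is 16.
Ideal SNR at N = 16: 6.02·16 + 1.76 = 98.1 dB.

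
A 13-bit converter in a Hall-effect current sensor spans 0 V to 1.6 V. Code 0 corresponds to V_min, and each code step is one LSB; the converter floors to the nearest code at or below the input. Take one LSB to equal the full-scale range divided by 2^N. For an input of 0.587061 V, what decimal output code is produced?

3005

Range is 1.6 V. LSB = 1.6 V / 2^13 ≈ 195.3 µV.
(V_in − V_min) × 2^13/range = (0.587061 − (0)) × 8192/1.6 = 3005.752.
Floor → code = 3005.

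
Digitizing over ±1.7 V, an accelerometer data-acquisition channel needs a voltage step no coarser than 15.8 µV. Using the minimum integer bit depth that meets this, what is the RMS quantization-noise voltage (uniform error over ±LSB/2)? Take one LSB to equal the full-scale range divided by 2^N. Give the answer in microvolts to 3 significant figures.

Full-scale range = 1.7 V − (-1.7 V) = 3.4 V.
Levels needed ≥ 3.4/15.8 µV = 215200. 2^18 = 262144 suffices, so N_min = 18.
LSB = 3.4 V ÷ 2^18 = 3.4/262144 V = 12.970 µV.
V_rms = LSB/√12 = 3.74 µV.

3.74 µV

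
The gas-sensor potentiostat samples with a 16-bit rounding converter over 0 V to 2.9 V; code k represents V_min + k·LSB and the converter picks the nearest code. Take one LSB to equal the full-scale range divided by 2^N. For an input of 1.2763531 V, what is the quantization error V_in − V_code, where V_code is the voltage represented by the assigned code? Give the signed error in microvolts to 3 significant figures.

V_FS = 2.9 V. LSB = 2.9 V / 2^16 ≈ 44.25 µV.
(V_in − V_min)/LSB = (1.2763531 − (0)) × 65536/2.9 = 28843.8196 → nearest code k = 28844.
Reconstructed level: 0 + 28844 × 2.9/65536 V = 1.2763610840 V.
Error = V_in − V_code = 1.2763531 − (1.2763610840) = −7.98 µV.

−7.98 µV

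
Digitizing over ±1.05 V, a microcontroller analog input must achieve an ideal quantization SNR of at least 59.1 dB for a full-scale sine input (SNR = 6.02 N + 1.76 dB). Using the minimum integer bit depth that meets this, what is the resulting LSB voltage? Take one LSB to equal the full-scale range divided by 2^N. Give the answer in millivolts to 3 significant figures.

2.05 mV

Range = 1.05 − (-1.05) = 2.1 V.
Required N = ⌈(59.1 − 1.76)/6.02⌉ = ⌈9.525⌉ = 10.
LSB = 2.1 V / 2^10 = 2.05 mV.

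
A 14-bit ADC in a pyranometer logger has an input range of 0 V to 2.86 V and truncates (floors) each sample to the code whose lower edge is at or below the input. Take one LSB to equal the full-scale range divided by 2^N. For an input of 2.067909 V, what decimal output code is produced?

V_FS = 2.86 V. LSB = 2.86 V / 2^14 ≈ 174.6 µV.
code = ⌊(V_in − V_min)/LSB⌋ = ⌊(V_in − V_min) × 2^14 / range⌋
     = ⌊(2.067909 − (0)) × 16384 / 2.86⌋ = ⌊2.067909 × 16384/2.86⌋
     = ⌊11846.371⌋ = 11846.

11846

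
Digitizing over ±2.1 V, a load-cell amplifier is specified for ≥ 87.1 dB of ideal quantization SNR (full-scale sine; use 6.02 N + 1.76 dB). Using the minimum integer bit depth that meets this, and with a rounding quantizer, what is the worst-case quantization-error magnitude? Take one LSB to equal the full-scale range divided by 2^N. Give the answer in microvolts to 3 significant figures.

The full-scale span is 2.1 − (-2.1) = 4.2 V.
N ≥ (87.1 − 1.76)/6.02 = 14.176 → N_min = 15.
LSB = 4.2 V / 2^15 = 128.17 µV.
|e|_max = LSB/2 = 64.1 µV.

64.1 µV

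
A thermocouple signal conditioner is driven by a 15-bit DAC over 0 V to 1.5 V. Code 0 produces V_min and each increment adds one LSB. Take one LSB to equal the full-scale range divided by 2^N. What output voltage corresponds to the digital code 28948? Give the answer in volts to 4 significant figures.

Span = 1.5 V. LSB = 1.5 V / 2^15.
V_out = 0 + 28948 × (1.5/32768) V
      = 0 V + 1.32513 V = 1.32513 V.

1.325 V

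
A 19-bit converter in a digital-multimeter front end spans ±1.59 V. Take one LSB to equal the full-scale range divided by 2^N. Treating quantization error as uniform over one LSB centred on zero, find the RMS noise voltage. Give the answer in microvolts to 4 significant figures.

1.751 µV

The full-scale span is 1.59 − (-1.59) = 3.18 V.
LSB = 3.18 V ÷ 2^19 = 3.18/524288 V = 6.06537 µV.
For a uniform distribution on [−LSB/2, +LSB/2], V_rms = LSB/√12 = 6.06537 µV/3.4641 = 1.751 µV.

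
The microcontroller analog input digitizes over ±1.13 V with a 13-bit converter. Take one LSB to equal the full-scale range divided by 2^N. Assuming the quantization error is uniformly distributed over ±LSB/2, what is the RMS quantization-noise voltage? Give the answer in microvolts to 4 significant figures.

79.64 µV

Span: 1.13 V − (-1.13 V) = 2.26 V.
One LSB is 2.26 V / 8192 = 275.879 µV.
σ_q = LSB/√12 = 275.879 µV/3.4641 = 79.64 µV.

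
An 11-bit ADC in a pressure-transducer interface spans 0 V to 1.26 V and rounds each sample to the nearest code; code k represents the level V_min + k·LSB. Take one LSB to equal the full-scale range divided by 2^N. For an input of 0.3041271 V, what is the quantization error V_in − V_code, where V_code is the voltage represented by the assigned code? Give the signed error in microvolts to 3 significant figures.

+201 µV

V_FS = 1.26 V. LSB = 1.26 V / 2^11 ≈ 0.6152 mV.
(0.3041271 − (0)) / LSB = 0.3041271 × 2048/1.26 = 494.3272. Nearest integer: k = 494.
V_code = V_min + k × range/2^11 = 0 + 494 × 1.26/2048 = 0.3039257813 V.
e = 0.3041271 − (0.3039257813) = +201 µV.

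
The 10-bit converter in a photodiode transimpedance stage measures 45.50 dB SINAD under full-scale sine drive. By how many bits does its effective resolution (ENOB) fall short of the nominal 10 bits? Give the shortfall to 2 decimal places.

ENOB = (SINAD − 1.76)/6.02 = (45.50 − 1.76)/6.02 = 7.2658 bits.
Shortfall = 10 − 7.2658 = 2.7342 bits.

2.73 bits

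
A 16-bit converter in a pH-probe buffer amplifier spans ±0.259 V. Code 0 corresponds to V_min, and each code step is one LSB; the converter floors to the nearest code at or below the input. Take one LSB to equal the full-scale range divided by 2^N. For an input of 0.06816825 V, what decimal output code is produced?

Range = 0.259 − (-0.259) = 0.518 V. LSB = 0.518 V / 2^16 ≈ 7.904 µV.
V_in − V_min = 0.06816825 − (-0.259) = 0.32716825 V.
Divide by LSB: 0.32716825 × 65536/0.518 = 41392.4680.
Truncating gives code 41392.

41392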